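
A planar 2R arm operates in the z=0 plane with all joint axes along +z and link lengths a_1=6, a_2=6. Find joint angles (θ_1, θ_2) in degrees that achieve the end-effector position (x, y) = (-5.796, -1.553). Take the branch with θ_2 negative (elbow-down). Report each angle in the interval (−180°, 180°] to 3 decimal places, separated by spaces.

-105.003 -119.995

cos θ_2 = (36.0054−6²−6²)/(2·6·6) = -0.4999; θ_2 = -119.9950° (elbow-down)
β = atan2(-1.5530,-5.7960) = -165.0003°; ψ = atan2(-5.1964,3.0005) = -59.9975°
θ_1 = β − ψ = -105.0028°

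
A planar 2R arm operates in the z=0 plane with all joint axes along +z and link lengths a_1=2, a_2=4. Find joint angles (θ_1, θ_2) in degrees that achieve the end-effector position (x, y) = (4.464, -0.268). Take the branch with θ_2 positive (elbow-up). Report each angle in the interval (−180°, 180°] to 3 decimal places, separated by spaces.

cos θ_2 = (19.9991−2²−4²)/(2·2·4) = -0.0001; θ_2 = 90.0032° (elbow-up)
β = atan2(-0.2680,4.4640) = -3.4357°; ψ = atan2(4.0000,1.9998) = 63.4375°
θ_1 = β − ψ = -66.8731°

-66.873 90.003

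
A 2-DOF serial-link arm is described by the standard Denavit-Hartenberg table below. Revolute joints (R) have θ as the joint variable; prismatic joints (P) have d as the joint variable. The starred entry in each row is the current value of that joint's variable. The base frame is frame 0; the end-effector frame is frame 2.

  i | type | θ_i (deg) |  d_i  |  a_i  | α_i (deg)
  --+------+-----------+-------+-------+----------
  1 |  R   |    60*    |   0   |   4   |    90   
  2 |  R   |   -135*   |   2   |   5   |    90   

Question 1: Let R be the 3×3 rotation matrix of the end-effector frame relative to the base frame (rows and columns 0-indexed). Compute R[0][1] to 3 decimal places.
0.866

End-effector y-axis (col 1 of R) = (0.8660,-0.5000,0.0000)
R[0][1] = 0.8660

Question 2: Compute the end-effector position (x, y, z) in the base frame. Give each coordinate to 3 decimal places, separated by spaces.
1.964 -0.598 -3.536

after link 1: o_1 = (2.0000, 3.4641, 0.0000)
after link 2: o_2 = (1.9643, -0.5978, -3.5355)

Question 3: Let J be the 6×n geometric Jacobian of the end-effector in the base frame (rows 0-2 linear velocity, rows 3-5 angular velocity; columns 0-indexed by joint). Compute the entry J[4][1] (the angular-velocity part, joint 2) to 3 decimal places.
axis z_1 = (0.8660,-0.5000,0.0000); lever o_n−o_1 = (-0.0357,-4.0619,-3.5355)
cross product → J_v[:, 1] = (1.7678,3.0619,-3.5355)
J_ω[:, 1] = z_1
entry J[4][1] = -0.5000

-0.500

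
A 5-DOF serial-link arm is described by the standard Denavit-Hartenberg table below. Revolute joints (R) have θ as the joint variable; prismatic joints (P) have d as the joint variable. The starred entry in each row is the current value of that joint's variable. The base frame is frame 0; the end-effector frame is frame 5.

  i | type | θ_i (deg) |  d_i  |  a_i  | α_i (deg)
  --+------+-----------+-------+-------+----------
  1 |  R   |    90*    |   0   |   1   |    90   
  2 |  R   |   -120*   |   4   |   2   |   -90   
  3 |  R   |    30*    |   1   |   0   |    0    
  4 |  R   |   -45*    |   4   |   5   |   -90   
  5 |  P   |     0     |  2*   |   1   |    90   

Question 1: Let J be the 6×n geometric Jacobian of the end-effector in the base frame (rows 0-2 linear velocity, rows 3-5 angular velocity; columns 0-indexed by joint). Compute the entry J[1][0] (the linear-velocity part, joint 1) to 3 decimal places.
axis z_0 = ẑ; lever o_n−o_0 = (3.6211,1.1735,-9.6994)
cross product → J_v[:, 0] = (-1.1735,3.6211,0.0000)
J_ω[:, 0] = z_0
entry J[1][0] = 3.6211

3.621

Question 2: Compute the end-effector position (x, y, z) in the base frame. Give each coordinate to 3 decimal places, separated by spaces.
3.621 1.174 -9.699

after link 1: o_1 = (0.0000, 1.0000, 0.0000)
after link 2: o_2 = (4.0000, 0.0000, -1.7321)
after link 3: o_3 = (4.0000, 0.8660, -2.2321)
after link 4: o_4 = (5.2941, 1.9153, -8.4146)
after link 5: o_5 = (3.6211, 1.1735, -9.6994)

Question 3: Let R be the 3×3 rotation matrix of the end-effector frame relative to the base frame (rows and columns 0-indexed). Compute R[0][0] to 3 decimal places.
End-effector x-axis (col 0 of R) = (0.2588,-0.4830,-0.8365)
R[0][0] = 0.2588

0.259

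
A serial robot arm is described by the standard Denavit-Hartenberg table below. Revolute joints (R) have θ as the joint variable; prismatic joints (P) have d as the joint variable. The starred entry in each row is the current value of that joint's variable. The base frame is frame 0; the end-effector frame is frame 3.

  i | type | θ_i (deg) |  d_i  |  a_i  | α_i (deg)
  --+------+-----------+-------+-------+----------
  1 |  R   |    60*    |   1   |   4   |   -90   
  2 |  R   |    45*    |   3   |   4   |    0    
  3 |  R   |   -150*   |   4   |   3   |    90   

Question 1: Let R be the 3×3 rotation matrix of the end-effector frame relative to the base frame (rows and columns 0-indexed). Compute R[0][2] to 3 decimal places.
-0.483

End-effector z-axis (col 2 of R) = (-0.4830,-0.8365,-0.2588)
R[0][2] = -0.4830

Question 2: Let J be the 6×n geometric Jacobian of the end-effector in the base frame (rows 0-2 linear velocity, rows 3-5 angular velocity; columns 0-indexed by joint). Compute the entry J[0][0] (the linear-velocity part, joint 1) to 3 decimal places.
-8.741

axis z_0 = ẑ; lever o_n−o_0 = (-3.0362,8.7412,1.0694)
cross product → J_v[:, 0] = (-8.7412,-3.0362,0.0000)
J_ω[:, 0] = z_0
entry J[0][0] = -8.7412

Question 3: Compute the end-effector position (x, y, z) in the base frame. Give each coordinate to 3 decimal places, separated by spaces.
-3.036 8.741 1.069

after link 1: o_1 = (2.0000, 3.4641, 1.0000)
after link 2: o_2 = (0.8161, 7.4136, -1.8284)
after link 3: o_3 = (-3.0362, 8.7412, 1.0694)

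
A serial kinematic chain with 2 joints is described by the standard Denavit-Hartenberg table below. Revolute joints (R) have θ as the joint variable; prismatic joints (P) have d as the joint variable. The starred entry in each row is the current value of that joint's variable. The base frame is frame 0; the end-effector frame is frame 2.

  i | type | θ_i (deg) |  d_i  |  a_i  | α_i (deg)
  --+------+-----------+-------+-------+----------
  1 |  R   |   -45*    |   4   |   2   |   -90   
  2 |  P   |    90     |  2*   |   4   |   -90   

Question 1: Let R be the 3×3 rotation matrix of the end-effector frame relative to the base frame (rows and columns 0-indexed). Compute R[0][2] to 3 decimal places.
End-effector z-axis (col 2 of R) = (-0.7071,0.7071,-0.0000)
R[0][2] = -0.7071

-0.707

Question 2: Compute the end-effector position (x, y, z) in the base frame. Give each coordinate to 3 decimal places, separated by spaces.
after link 1: o_1 = (1.4142, -1.4142, 4.0000)
after link 2: o_2 = (2.8284, 0.0000, 0.0000)

2.828 0.000 0.000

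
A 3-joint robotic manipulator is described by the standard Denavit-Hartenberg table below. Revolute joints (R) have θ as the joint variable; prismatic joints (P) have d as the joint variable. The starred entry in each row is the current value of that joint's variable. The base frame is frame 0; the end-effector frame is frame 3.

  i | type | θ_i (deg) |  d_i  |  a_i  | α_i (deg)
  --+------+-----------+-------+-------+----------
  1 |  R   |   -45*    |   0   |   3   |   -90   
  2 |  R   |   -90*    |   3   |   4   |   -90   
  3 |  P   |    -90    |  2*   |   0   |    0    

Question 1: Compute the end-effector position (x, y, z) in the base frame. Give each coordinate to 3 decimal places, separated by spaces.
after link 1: o_1 = (2.1213, -2.1213, 0.0000)
after link 2: o_2 = (4.2426, 0.0000, 4.0000)
after link 3: o_3 = (5.6569, -1.4142, 4.0000)

5.657 -1.414 4.000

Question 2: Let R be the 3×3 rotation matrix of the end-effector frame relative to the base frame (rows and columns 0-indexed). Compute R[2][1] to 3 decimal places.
1.000

End-effector y-axis (col 1 of R) = (-0.0000,-0.0000,1.0000)
R[2][1] = 1.0000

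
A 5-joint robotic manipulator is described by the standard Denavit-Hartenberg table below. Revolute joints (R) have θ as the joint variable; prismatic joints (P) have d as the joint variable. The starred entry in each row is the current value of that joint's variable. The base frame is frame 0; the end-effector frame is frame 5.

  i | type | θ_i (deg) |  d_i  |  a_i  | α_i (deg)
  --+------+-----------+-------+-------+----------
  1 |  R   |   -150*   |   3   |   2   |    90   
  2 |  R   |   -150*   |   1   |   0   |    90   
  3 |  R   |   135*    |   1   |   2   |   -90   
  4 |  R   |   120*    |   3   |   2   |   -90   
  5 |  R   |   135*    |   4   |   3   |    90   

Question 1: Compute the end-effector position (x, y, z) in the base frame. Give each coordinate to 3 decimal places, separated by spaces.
0.198 -0.595 5.504

after link 1: o_1 = (-1.7321, -1.0000, 3.0000)
after link 2: o_2 = (-2.2321, -0.1340, 3.0000)
after link 3: o_3 = (-3.5668, 0.7284, 4.5731)
after link 4: o_4 = (-3.9633, -2.7665, 3.7802)
after link 5: o_5 = (0.1976, -0.5945, 5.5035)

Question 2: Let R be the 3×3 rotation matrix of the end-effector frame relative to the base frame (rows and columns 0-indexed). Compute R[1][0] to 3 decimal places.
0.911

End-effector x-axis (col 0 of R) = (0.0777,0.9109,0.4053)
R[1][0] = 0.9109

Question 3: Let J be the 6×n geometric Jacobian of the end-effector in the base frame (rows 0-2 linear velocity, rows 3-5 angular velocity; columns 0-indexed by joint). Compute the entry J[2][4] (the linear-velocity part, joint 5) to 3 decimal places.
axis z_4 = (0.9820,-0.1402,0.1268); lever o_n−o_4 = (4.1609,2.1719,1.7233)
cross product → J_v[:, 4] = (-0.5170,-1.1645,2.7160)
J_ω[:, 4] = z_4
entry J[2][4] = 2.7160

2.716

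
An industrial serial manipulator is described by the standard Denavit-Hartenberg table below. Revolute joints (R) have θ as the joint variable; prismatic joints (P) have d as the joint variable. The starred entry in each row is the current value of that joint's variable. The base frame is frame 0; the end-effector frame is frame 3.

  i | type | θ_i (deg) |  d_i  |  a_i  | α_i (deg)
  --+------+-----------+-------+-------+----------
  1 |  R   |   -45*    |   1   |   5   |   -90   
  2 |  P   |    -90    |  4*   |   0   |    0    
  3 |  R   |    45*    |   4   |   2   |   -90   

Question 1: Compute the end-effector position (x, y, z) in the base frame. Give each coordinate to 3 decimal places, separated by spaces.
10.192 1.121 2.414

after link 1: o_1 = (3.5355, -3.5355, 1.0000)
after link 2: o_2 = (6.3640, -0.7071, 1.0000)
after link 3: o_3 = (10.1924, 1.1213, 2.4142)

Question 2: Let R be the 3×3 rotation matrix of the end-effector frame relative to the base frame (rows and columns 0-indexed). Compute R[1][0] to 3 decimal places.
-0.500

End-effector x-axis (col 0 of R) = (0.5000,-0.5000,0.7071)
R[1][0] = -0.5000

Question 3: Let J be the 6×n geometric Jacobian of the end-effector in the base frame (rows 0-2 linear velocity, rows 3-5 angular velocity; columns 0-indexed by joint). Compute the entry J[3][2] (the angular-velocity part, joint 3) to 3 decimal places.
axis z_2 = (0.7071,0.7071,0.0000); lever o_n−o_2 = (3.8284,1.8284,1.4142)
cross product → J_v[:, 2] = (1.0000,-1.0000,-1.4142)
J_ω[:, 2] = z_2
entry J[3][2] = 0.7071

0.707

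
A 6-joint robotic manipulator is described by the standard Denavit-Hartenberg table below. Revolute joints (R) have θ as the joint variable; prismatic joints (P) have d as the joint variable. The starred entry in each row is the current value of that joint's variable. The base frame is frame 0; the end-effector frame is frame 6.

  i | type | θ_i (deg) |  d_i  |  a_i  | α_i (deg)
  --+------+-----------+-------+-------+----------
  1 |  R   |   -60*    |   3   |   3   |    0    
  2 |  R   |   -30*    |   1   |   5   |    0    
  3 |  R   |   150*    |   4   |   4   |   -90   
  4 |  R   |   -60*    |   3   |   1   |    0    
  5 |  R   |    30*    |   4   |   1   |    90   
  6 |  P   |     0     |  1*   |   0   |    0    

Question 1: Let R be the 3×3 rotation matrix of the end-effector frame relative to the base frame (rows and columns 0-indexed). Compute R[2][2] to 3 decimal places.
End-effector z-axis (col 2 of R) = (-0.2500,-0.4330,0.8660)
R[2][2] = 0.8660

0.866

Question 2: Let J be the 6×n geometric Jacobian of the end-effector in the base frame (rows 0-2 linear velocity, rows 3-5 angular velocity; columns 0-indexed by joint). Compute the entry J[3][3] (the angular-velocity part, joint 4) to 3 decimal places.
axis z_3 = (-0.8660,0.5000,0.0000); lever o_n−o_3 = (-5.6292,4.2500,2.2321)
cross product → J_v[:, 3] = (1.1160,1.9330,-0.8660)
J_ω[:, 3] = z_3
entry J[3][3] = -0.8660

-0.866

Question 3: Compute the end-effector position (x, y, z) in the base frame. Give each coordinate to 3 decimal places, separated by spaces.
after link 1: o_1 = (1.5000, -2.5981, 3.0000)
after link 2: o_2 = (1.5000, -7.5981, 4.0000)
after link 3: o_3 = (3.5000, -4.1340, 8.0000)
after link 4: o_4 = (1.1519, -2.2010, 8.8660)
after link 5: o_5 = (-1.8792, 0.5490, 9.3660)
after link 6: o_6 = (-2.1292, 0.1160, 10.2321)

-2.129 0.116 10.232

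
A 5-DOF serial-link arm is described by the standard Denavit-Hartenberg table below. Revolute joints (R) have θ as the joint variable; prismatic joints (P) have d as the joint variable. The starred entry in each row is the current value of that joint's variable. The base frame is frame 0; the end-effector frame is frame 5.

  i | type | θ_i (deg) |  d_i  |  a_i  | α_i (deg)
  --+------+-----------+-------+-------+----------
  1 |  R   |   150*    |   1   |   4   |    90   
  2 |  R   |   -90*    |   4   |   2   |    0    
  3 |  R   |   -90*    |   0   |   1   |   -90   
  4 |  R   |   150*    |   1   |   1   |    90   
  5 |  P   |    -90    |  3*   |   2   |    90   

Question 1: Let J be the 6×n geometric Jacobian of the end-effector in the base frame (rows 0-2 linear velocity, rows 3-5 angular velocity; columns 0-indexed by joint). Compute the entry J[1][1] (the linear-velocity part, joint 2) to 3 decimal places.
axis z_1 = (0.5000,0.8660,0.0000); lever o_n−o_1 = (1.8660,-0.0359,-1.0000)
cross product → J_v[:, 1] = (-0.8660,0.5000,-1.6340)
J_ω[:, 1] = z_1
entry J[1][1] = 0.5000

0.500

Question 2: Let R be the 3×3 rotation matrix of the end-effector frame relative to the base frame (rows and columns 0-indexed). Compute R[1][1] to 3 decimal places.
-1.000

End-effector y-axis (col 1 of R) = (-0.0000,-1.0000,-0.0000)
R[1][1] = -1.0000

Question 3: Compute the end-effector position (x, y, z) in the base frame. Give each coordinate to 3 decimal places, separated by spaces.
-1.598 1.964 -0.000

after link 1: o_1 = (-3.4641, 2.0000, 1.0000)
after link 2: o_2 = (-1.4641, 5.4641, -1.0000)
after link 3: o_3 = (-0.5981, 4.9641, -1.0000)
after link 4: o_4 = (-1.5981, 4.9641, -2.0000)
after link 5: o_5 = (-1.5981, 1.9641, -0.0000)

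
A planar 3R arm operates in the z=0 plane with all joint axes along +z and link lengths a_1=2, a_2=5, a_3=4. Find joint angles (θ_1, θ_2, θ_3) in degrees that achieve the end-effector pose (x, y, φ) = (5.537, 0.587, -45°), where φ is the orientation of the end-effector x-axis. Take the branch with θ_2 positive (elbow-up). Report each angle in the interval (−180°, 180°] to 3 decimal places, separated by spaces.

wrist centre = target − a_3·(cos φ, sin φ) = (2.7086, 3.4154)
cos θ_2 = (19.0015−2²−5²)/(2·2·5) = -0.4999; θ_2 = 119.9950° (elbow-up)
β = atan2(3.4154,2.7086) = 51.5842°; ψ = atan2(4.3303,-0.4996) = 96.5815°
θ_1 = β − ψ = -44.9974°
θ_3 = φ − θ_1 − θ_2 = -119.9976° (wrapped to (-180°,180°])

-44.997 119.995 -119.998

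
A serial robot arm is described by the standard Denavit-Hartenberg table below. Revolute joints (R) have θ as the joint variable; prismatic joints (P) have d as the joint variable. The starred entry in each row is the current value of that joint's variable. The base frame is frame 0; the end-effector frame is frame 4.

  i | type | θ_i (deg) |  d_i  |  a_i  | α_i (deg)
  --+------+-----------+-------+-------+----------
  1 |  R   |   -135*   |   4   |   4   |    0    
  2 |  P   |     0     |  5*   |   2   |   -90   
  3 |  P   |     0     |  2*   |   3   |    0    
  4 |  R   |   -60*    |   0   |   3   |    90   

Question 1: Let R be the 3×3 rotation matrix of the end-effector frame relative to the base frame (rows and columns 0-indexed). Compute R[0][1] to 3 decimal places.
0.707

End-effector y-axis (col 1 of R) = (0.7071,-0.7071,0.0000)
R[0][1] = 0.7071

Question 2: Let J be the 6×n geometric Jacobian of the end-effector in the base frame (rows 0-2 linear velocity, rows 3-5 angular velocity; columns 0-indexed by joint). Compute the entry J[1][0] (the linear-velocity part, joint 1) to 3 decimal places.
axis z_0 = ẑ; lever o_n−o_0 = (-6.0104,-8.8388,11.5981)
cross product → J_v[:, 0] = (8.8388,-6.0104,0.0000)
J_ω[:, 0] = z_0
entry J[1][0] = -6.0104

-6.010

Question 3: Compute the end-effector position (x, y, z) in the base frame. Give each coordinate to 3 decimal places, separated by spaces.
after link 1: o_1 = (-2.8284, -2.8284, 4.0000)
after link 2: o_2 = (-4.2426, -4.2426, 9.0000)
after link 3: o_3 = (-4.9497, -7.7782, 9.0000)
after link 4: o_4 = (-6.0104, -8.8388, 11.5981)

-6.010 -8.839 11.598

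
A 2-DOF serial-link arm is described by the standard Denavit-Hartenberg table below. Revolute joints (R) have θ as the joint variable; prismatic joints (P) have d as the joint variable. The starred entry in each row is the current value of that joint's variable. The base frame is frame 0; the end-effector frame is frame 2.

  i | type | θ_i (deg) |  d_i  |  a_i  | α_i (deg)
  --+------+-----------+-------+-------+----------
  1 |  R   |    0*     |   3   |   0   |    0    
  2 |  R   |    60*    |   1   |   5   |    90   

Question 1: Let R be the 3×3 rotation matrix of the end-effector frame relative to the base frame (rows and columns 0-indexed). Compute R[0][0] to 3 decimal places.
End-effector x-axis (col 0 of R) = (0.5000,0.8660,0.0000)
R[0][0] = 0.5000

0.500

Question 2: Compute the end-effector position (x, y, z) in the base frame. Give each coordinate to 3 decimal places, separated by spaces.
after link 1: o_1 = (0.0000, 0.0000, 3.0000)
after link 2: o_2 = (2.5000, 4.3301, 4.0000)

2.500 4.330 4.000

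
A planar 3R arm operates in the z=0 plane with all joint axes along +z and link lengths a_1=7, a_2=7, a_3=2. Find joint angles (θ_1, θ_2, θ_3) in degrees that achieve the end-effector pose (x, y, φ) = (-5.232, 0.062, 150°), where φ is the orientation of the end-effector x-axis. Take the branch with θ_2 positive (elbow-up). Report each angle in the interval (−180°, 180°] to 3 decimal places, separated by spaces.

wrist centre = target − a_3·(cos φ, sin φ) = (-3.4999, -0.9380)
cos θ_2 = (13.1295−7²−7²)/(2·7·7) = -0.8660; θ_2 = 150.0000° (elbow-up)
β = atan2(-0.9380,-3.4999) = -164.9971°; ψ = atan2(3.5000,0.9378) = 75.0000°
θ_1 = β − ψ = -239.9971°
θ_3 = φ − θ_1 − θ_2 = -120.0029° (wrapped to (-180°,180°])

120.003 150.000 -120.003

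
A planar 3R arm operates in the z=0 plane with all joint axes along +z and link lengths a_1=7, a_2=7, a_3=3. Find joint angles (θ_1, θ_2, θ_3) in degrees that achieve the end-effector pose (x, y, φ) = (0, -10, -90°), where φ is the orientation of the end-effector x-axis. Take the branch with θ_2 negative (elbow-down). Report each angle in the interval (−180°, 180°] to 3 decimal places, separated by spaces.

-30.000 -120.000 60.000

wrist centre = target − a_3·(cos φ, sin φ) = (-0.0000, -7.0000)
cos θ_2 = (49.0000−7²−7²)/(2·7·7) = -0.5000; θ_2 = -120.0000° (elbow-down)
β = atan2(-7.0000,-0.0000) = -90.0000°; ψ = atan2(-6.0622,3.5000) = -60.0000°
θ_1 = β − ψ = -30.0000°
θ_3 = φ − θ_1 − θ_2 = 60.0000° (wrapped to (-180°,180°])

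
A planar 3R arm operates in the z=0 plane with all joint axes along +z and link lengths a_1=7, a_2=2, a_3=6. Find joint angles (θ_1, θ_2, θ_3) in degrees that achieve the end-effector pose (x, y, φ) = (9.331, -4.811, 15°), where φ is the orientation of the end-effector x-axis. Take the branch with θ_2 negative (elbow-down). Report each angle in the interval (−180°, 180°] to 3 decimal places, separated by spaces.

-45.000 -90.003 150.003

wrist centre = target − a_3·(cos φ, sin φ) = (3.5354, -6.3639)
cos θ_2 = (52.9988−7²−2²)/(2·7·2) = -0.0000; θ_2 = -90.0025° (elbow-down)
β = atan2(-6.3639,3.5354) = -60.9458°; ψ = atan2(-2.0000,6.9999) = -15.9456°
θ_1 = β − ψ = -45.0002°
θ_3 = φ − θ_1 − θ_2 = 150.0027° (wrapped to (-180°,180°])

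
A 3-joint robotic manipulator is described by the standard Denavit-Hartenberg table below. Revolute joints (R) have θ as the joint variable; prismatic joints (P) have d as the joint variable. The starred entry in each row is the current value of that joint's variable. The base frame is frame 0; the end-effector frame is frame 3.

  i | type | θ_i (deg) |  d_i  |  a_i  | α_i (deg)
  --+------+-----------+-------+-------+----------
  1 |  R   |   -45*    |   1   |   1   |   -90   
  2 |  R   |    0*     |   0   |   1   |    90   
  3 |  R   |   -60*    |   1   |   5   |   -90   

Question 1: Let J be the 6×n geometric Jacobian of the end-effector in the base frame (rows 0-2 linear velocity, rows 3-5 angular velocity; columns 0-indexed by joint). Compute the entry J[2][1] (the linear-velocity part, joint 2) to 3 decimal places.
axis z_1 = (0.7071,0.7071,0.0000); lever o_n−o_1 = (-0.5870,-5.5367,1.0000)
cross product → J_v[:, 1] = (0.7071,-0.7071,-3.5000)
J_ω[:, 1] = z_1
entry J[2][1] = -3.5000

-3.500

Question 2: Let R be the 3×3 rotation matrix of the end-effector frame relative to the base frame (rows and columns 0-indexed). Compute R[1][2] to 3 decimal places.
End-effector z-axis (col 2 of R) = (0.9659,-0.2588,0.0000)
R[1][2] = -0.2588

-0.259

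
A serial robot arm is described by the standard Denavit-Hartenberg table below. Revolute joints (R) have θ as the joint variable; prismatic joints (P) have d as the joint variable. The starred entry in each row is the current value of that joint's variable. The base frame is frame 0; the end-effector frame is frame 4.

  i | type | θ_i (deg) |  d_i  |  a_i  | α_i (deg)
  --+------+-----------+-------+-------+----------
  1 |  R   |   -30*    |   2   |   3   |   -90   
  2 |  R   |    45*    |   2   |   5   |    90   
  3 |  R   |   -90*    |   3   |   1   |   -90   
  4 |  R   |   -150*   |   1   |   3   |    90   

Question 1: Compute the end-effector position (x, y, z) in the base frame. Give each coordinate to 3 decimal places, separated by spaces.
10.827 -2.096 0.939

after link 1: o_1 = (2.5981, -1.5000, 2.0000)
after link 2: o_2 = (6.6599, -1.5357, -1.5355)
after link 3: o_3 = (7.9971, -3.4624, 0.5858)
after link 4: o_4 = (10.8270, -2.0963, 0.9393)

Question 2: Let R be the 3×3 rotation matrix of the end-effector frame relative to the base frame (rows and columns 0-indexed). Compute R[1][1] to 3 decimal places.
-0.354

End-effector y-axis (col 1 of R) = (0.6124,-0.3536,-0.7071)
R[1][1] = -0.3536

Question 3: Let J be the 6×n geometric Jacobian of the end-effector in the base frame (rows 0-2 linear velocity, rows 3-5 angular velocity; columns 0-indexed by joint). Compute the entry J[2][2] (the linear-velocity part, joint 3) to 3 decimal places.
1.130

axis z_2 = (0.6124,-0.3536,0.7071); lever o_n−o_2 = (4.1671,-0.5606,2.4749)
cross product → J_v[:, 2] = (-0.4786,1.4310,1.1300)
J_ω[:, 2] = z_2
entry J[2][2] = 1.1300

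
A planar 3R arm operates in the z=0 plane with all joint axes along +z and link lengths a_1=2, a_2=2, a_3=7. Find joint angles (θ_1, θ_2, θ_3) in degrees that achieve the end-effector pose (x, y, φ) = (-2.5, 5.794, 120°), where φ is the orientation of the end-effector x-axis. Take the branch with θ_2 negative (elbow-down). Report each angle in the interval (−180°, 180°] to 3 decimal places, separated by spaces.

wrist centre = target − a_3·(cos φ, sin φ) = (1.0000, -0.2682)
cos θ_2 = (1.0719−2²−2²)/(2·2·2) = -0.8660; θ_2 = -149.9982° (elbow-down)
β = atan2(-0.2682,1.0000) = -15.0122°; ψ = atan2(-1.0001,0.2680) = -74.9991°
θ_1 = β − ψ = 59.9869°
θ_3 = φ − θ_1 − θ_2 = -149.9887° (wrapped to (-180°,180°])

59.987 -149.998 -149.989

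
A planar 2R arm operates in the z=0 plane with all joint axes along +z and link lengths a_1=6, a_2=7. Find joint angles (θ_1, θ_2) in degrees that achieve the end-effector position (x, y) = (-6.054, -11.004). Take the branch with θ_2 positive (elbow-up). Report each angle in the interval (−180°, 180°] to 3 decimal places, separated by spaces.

cos θ_2 = (157.7389−6²−7²)/(2·6·7) = 0.8659; θ_2 = 30.0098° (elbow-up)
β = atan2(-11.0040,-6.0540) = -118.8180°; ψ = atan2(3.5010,12.0616) = 16.1861°
θ_1 = β − ψ = -135.0041°

-135.004 30.010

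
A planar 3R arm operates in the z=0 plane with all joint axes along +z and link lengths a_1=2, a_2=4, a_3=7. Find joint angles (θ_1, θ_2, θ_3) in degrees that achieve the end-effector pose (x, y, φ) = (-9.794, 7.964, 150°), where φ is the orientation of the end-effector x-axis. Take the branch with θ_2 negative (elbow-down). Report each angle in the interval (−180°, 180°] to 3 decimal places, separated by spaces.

150.012 -30.019 30.007

wrist centre = target − a_3·(cos φ, sin φ) = (-3.7318, 4.4640)
cos θ_2 = (33.8538−2²−4²)/(2·2·4) = 0.8659; θ_2 = -30.0187° (elbow-down)
β = atan2(4.4640,-3.7318) = 129.8950°; ψ = atan2(-2.0011,5.4634) = -20.1166°
θ_1 = β − ψ = 150.0116°
θ_3 = φ − θ_1 − θ_2 = 30.0071° (wrapped to (-180°,180°])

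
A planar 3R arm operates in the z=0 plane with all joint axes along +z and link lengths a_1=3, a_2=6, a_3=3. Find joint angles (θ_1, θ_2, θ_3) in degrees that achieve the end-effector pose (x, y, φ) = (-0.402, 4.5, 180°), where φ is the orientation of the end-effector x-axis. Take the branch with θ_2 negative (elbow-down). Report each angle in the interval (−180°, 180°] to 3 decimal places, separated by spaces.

wrist centre = target − a_3·(cos φ, sin φ) = (2.5980, 4.5000)
cos θ_2 = (26.9996−3²−6²)/(2·3·6) = -0.5000; θ_2 = -120.0007° (elbow-down)
β = atan2(4.5000,2.5980) = 60.0007°; ψ = atan2(-5.1961,-0.0001) = -90.0007°
θ_1 = β − ψ = 150.0015°
θ_3 = φ − θ_1 − θ_2 = 149.9993° (wrapped to (-180°,180°])

150.001 -120.001 149.999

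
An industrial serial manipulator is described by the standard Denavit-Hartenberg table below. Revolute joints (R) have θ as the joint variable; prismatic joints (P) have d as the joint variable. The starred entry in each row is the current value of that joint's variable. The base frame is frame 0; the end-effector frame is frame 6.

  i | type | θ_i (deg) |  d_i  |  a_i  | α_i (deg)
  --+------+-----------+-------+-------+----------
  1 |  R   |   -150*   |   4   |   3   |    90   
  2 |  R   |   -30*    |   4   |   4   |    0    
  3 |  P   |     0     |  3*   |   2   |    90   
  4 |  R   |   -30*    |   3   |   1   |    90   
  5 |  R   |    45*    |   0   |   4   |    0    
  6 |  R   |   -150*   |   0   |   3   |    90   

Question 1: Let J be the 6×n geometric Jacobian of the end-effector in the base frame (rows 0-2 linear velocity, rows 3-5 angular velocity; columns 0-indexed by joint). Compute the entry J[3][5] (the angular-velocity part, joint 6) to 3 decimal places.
0.808

axis z_5 = (0.8080,-0.5335,0.2500); lever o_n−o_5 = (-0.9446,-0.0971,2.8458)
cross product → J_v[:, 5] = (-1.4939,-2.5356,-0.5823)
J_ω[:, 5] = z_5
entry J[3][5] = 0.8080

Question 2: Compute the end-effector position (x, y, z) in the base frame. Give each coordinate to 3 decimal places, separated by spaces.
-10.548 0.231 -2.860

after link 1: o_1 = (-2.5981, -1.5000, 4.0000)
after link 2: o_2 = (-7.5981, 0.2321, 2.0000)
after link 3: o_3 = (-10.5981, 1.9641, 1.0000)
after link 4: o_4 = (-9.6986, 1.9061, -2.0311)
after link 5: o_5 = (-9.6038, 0.3278, -5.7053)
after link 6: o_6 = (-10.5484, 0.2307, -2.8596)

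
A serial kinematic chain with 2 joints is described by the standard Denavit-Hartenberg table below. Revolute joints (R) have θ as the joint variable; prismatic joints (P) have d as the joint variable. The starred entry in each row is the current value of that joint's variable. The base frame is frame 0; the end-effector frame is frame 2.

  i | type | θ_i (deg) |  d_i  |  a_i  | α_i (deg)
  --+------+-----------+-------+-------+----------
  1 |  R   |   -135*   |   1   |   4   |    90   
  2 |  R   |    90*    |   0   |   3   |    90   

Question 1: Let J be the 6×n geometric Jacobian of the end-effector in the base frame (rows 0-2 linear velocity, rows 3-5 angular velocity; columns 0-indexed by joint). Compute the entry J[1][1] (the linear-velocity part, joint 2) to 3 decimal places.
axis z_1 = (-0.7071,0.7071,0.0000); lever o_n−o_1 = (0.0000,-0.0000,3.0000)
cross product → J_v[:, 1] = (2.1213,2.1213,0.0000)
J_ω[:, 1] = z_1
entry J[1][1] = 2.1213

2.121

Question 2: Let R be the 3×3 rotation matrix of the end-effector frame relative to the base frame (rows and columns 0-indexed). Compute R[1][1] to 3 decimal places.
End-effector y-axis (col 1 of R) = (-0.7071,0.7071,0.0000)
R[1][1] = 0.7071

0.707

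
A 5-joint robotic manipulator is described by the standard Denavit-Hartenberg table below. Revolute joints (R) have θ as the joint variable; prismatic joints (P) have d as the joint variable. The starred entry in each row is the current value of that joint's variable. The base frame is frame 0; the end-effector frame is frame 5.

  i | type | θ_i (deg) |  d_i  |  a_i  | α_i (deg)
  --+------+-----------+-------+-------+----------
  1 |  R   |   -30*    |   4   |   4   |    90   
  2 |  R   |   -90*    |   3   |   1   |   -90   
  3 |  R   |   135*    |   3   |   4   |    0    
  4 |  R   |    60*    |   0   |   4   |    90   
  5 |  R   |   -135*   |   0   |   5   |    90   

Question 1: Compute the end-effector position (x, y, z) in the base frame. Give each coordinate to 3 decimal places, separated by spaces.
2.854 -1.985 6.277

after link 1: o_1 = (3.4641, -2.0000, 4.0000)
after link 2: o_2 = (1.9641, -4.5981, 3.0000)
after link 3: o_3 = (5.9764, -3.6486, 5.8284)
after link 4: o_4 = (5.4588, -4.5452, 9.6921)
after link 5: o_5 = (2.8544, -1.9849, 6.2771)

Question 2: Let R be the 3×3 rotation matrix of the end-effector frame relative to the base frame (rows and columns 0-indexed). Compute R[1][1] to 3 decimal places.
End-effector y-axis (col 1 of R) = (0.4830,0.8365,0.2588)
R[1][1] = 0.8365

0.837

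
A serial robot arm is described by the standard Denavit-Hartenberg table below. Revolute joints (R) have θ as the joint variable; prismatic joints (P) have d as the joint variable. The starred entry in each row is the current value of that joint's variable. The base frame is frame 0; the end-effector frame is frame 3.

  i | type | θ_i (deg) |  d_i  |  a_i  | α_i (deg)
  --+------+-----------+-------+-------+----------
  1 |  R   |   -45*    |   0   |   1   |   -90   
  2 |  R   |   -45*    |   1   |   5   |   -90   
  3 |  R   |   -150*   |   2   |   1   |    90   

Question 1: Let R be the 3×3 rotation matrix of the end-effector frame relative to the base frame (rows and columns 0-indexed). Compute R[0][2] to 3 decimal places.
End-effector z-axis (col 2 of R) = (-0.8624,-0.3624,-0.3536)
R[0][2] = -0.8624

-0.862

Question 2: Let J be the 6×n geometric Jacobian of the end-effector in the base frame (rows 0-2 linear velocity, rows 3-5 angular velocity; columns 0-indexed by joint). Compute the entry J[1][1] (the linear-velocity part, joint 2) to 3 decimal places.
-1.067

axis z_1 = (0.7071,0.7071,0.0000); lever o_n−o_1 = (4.1276,-2.0063,1.5089)
cross product → J_v[:, 1] = (1.0670,-1.0670,-4.3374)
J_ω[:, 1] = z_1
entry J[1][1] = -1.0670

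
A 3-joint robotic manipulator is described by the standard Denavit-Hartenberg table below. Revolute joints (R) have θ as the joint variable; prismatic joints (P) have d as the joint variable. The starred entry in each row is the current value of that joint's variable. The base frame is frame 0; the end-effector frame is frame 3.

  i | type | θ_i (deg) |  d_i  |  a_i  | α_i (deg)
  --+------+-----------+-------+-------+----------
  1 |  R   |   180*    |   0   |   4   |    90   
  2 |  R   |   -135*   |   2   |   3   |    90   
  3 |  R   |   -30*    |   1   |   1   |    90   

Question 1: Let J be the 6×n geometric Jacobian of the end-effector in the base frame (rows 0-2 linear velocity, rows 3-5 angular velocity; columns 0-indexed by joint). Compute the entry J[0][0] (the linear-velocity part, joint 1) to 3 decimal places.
-1.500

axis z_0 = ẑ; lever o_n−o_0 = (-0.5592,1.5000,-2.0266)
cross product → J_v[:, 0] = (-1.5000,-0.5592,0.0000)
J_ω[:, 0] = z_0
entry J[0][0] = -1.5000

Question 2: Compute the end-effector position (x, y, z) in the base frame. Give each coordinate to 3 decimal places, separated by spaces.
after link 1: o_1 = (-4.0000, 0.0000, 0.0000)
after link 2: o_2 = (-1.8787, 2.0000, -2.1213)
after link 3: o_3 = (-0.5592, 1.5000, -2.0266)

-0.559 1.500 -2.027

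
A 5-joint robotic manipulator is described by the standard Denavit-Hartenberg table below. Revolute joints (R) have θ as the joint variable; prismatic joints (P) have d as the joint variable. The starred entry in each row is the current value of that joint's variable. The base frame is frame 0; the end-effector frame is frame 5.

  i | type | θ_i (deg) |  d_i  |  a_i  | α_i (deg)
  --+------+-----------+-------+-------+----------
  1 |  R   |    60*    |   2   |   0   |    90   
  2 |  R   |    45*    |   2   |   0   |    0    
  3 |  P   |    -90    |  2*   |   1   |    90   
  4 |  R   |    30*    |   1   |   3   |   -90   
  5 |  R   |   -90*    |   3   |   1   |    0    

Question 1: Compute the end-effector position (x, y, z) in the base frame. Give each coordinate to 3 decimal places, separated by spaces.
7.048 -3.989 -0.898

after link 1: o_1 = (0.0000, 0.0000, 2.0000)
after link 2: o_2 = (1.7321, -1.0000, 2.0000)
after link 3: o_3 = (3.8177, -1.3876, 1.2929)
after link 4: o_4 = (5.6817, -1.1590, -1.2513)
after link 5: o_5 = (7.0478, -3.9890, -0.8978)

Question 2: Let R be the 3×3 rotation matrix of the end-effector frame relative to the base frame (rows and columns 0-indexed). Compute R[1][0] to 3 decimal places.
End-effector x-axis (col 0 of R) = (-0.3536,-0.6124,-0.7071)
R[1][0] = -0.6124

-0.612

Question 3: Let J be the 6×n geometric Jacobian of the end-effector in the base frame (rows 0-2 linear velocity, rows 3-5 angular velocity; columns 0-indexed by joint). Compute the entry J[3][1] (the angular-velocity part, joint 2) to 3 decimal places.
0.866

axis z_1 = (0.8660,-0.5000,0.0000); lever o_n−o_1 = (7.0478,-3.9890,-2.8978)
cross product → J_v[:, 1] = (1.4489,2.5095,0.0694)
J_ω[:, 1] = z_1
entry J[3][1] = 0.8660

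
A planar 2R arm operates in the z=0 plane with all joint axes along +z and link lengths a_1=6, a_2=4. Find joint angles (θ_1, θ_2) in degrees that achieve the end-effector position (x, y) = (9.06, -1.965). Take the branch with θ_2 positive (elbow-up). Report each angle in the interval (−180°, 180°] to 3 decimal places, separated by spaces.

-29.999 44.994

cos θ_2 = (85.9448−6²−4²)/(2·6·4) = 0.7072; θ_2 = 44.9938° (elbow-up)
β = atan2(-1.9650,9.0600) = -12.2372°; ψ = atan2(2.8281,8.8287) = 17.7619°
θ_1 = β − ψ = -29.9991°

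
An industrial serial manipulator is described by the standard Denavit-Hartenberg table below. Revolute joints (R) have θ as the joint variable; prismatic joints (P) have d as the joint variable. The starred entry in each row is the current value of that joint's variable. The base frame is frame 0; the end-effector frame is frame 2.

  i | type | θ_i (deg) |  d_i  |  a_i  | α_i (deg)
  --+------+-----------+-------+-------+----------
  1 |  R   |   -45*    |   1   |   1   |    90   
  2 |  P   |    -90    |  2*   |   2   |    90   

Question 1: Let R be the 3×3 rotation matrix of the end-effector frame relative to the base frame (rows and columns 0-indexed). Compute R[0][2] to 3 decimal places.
End-effector z-axis (col 2 of R) = (-0.7071,0.7071,-0.0000)
R[0][2] = -0.7071

-0.707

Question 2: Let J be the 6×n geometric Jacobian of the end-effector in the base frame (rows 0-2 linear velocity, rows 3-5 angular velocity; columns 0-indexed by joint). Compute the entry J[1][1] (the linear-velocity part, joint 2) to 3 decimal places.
-0.707

prismatic axis z_1 = (-0.7071,-0.7071,0.0000)
J_v[:, 1] = z_1; J_ω[:, 1] = (0,0,0)
entry J[1][1] = -0.7071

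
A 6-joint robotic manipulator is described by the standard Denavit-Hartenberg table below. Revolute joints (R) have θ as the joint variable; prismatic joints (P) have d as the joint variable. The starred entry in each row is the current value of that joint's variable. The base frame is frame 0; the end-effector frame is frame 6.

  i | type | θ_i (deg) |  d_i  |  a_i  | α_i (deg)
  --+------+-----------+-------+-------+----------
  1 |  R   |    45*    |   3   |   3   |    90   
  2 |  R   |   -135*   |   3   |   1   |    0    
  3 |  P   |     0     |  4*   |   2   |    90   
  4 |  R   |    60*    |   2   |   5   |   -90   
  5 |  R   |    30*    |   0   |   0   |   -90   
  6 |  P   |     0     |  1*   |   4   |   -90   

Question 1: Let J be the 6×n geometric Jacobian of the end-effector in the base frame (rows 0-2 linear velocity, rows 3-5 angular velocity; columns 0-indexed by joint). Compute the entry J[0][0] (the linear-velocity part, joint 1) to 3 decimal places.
10.763

axis z_0 = ẑ; lever o_n−o_0 = (8.8901,-10.7634,-2.5494)
cross product → J_v[:, 0] = (10.7634,8.8901,-0.0000)
J_ω[:, 0] = z_0
entry J[0][0] = 10.7634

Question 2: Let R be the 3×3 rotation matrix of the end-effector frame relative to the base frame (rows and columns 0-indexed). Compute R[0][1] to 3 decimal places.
End-effector y-axis (col 1 of R) = (-0.2518,-0.8642,0.4356)
R[0][1] = -0.2518

-0.252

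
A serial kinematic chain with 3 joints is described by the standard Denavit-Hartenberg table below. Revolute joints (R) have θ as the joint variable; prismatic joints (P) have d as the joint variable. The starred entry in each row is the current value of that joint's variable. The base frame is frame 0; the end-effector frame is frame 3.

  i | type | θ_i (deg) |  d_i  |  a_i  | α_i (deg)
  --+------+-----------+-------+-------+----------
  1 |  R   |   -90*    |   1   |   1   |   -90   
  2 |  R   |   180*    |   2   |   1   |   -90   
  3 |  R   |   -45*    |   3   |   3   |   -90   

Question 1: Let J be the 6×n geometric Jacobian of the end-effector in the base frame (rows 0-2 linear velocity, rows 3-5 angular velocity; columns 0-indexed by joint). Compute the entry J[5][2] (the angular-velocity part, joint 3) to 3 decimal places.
axis z_2 = (-0.0000,0.0000,1.0000); lever o_n−o_2 = (2.1213,2.1213,3.0000)
cross product → J_v[:, 2] = (-2.1213,2.1213,-0.0000)
J_ω[:, 2] = z_2
entry J[5][2] = 1.0000

1.000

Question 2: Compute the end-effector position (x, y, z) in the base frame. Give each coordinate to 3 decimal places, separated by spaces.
4.121 2.121 4.000

after link 1: o_1 = (0.0000, -1.0000, 1.0000)
after link 2: o_2 = (2.0000, 0.0000, 1.0000)
after link 3: o_3 = (4.1213, 2.1213, 4.0000)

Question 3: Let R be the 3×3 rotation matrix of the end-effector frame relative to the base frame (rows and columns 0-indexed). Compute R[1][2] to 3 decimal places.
End-effector z-axis (col 2 of R) = (-0.7071,0.7071,-0.0000)
R[1][2] = 0.7071

0.707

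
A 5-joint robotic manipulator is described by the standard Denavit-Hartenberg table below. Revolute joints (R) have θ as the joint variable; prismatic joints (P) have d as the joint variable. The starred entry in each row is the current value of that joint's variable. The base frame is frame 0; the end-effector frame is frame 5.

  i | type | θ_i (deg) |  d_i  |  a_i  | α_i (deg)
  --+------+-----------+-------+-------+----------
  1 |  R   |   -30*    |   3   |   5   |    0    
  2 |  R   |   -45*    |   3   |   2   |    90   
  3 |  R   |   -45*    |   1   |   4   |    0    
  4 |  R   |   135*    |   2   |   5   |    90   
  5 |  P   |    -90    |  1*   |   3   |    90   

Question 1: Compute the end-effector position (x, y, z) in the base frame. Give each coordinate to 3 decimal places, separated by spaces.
after link 1: o_1 = (4.3301, -2.5000, 3.0000)
after link 2: o_2 = (4.8478, -4.4319, 6.0000)
after link 3: o_3 = (4.6139, -7.4227, 3.1716)
after link 4: o_4 = (2.6820, -7.9404, 8.1716)
after link 5: o_5 = (5.8386, -8.1298, 8.1716)

5.839 -8.130 8.172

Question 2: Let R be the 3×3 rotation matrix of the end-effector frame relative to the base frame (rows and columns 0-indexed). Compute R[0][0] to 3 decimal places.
End-effector x-axis (col 0 of R) = (0.9659,0.2588,0.0000)
R[0][0] = 0.9659

0.966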